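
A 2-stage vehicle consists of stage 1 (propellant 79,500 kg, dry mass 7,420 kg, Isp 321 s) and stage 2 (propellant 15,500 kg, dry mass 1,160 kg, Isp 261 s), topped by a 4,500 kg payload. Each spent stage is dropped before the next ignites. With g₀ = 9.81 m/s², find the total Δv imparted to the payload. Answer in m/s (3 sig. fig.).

Ignition mass of stage 1 = 79,500+7,420 + 15,500+1,160 + 4,500 = 108,080 kg.
Stage 1: m₀ = 108,080 kg, m_f = 108,080 − 79,500 = 28,580 kg; Δv = 321×9.81×ln(3.782) = 3149.0×1.3302 ≈ 4189 m/s.
Stage 2: m₀ = 21,160 kg, m_f = 21,160 − 15,500 = 5,660 kg; Δv = 261×9.81×ln(3.739) = 2560.4×1.3187 ≈ 3376 m/s.
Total Δv = 4189 + 3376 = 7565 m/s.

Δv ≈ 7570 m/s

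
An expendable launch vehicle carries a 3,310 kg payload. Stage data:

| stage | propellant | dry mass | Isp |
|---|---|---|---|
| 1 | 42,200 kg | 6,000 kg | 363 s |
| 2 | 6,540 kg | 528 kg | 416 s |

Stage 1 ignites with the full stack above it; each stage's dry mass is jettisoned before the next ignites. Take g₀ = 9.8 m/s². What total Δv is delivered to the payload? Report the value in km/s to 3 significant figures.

Ignition mass of stage 1 = 42,200+6,000 + 6,540+528 + 3,310 = 58,578 kg.
Stage 1: m₀ = 58,578 kg, m_f = 58,578 − 42,200 = 16,378 kg; Δv = 363×9.8×ln(3.577) = 3557.4×1.2744 ≈ 4534 m/s.
Stage 2: m₀ = 10,378 kg, m_f = 10,378 − 6,540 = 3,838 kg; Δv = 416×9.8×ln(2.704) = 4076.8×0.9947 ≈ 4055 m/s.
Total Δv = 4534 + 4055 = 8589 m/s.

Δv ≈ 8.59 km/s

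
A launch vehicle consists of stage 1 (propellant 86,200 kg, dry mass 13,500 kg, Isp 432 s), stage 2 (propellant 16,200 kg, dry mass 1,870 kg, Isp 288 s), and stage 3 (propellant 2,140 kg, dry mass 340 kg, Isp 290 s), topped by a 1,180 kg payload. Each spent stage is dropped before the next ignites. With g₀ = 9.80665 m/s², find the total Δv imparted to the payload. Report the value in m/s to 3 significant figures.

Δv ≈ 11600 m/s

Ignition mass of stage 1 = 86,200+13,500 + 16,200+1,870 + 2,140+340 + 1,180 = 121,430 kg.
Stage 1: m₀ = 121,430 kg, m_f = 121,430 − 86,200 = 35,230 kg; Δv = 432×9.80665×ln(3.447) = 4236.5×1.2374 ≈ 5242 m/s.
Stage 2: m₀ = 21,730 kg, m_f = 21,730 − 16,200 = 5,530 kg; Δv = 288×9.80665×ln(3.929) = 2824.3×1.3685 ≈ 3865 m/s.
Stage 3: m₀ = 3,660 kg, m_f = 3,660 − 2,140 = 1,520 kg; Δv = 290×9.80665×ln(2.408) = 2843.9×0.8788 ≈ 2499 m/s.
Total Δv = 5242 + 3865 + 2499 = 11606 m/s.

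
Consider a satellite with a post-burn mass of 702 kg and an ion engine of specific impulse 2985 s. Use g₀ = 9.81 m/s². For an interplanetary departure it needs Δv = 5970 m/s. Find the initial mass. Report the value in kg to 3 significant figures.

initial mass ≈ 861 kg

v_e = Isp · g₀ = 2985 × 9.81 = 29282.9 m/s.
From the ideal rocket equation, m₀/m_f = exp(Δv / v_e) = exp(5970 / 29282.9) = exp(0.2039) = 1.2261.
m₀ = m_f × 1.2261 = 702 × 1.2261 = 860.722 kg.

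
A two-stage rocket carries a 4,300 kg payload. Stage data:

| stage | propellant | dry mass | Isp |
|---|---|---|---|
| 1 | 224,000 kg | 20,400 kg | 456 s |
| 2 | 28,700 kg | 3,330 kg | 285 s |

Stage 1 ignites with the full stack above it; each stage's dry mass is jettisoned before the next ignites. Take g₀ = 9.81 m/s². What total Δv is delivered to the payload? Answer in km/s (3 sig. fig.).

Ignition mass of stage 1 = 224,000+20,400 + 28,700+3,330 + 4,300 = 280,730 kg.
Stage 1: m₀ = 280,730 kg, m_f = 280,730 − 224,000 = 56,730 kg; Δv = 456×9.81×ln(4.949) = 4473.4×1.5991 ≈ 7153 m/s.
Stage 2: m₀ = 36,330 kg, m_f = 36,330 − 28,700 = 7,630 kg; Δv = 285×9.81×ln(4.761) = 2795.9×1.5606 ≈ 4363 m/s.
Total Δv = 7153 + 4363 = 11516 m/s.

Δv ≈ 11.5 km/s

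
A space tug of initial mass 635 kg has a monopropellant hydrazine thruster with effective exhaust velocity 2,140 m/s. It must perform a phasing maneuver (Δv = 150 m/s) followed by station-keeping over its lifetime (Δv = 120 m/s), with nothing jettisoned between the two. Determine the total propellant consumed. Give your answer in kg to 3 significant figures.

total propellant consumed ≈ 75.3 kg

After the first burn: m = 635 × exp(−150/2140.0) = 635 × 0.93231 = 592.017 kg.
After the second burn: m = 592.017 × exp(−120/2140.0) = 592.017 × 0.94547 = 559.734 kg.
Total propellant = m₀ − m_final = 635 − 559.734 = 75.266 kg.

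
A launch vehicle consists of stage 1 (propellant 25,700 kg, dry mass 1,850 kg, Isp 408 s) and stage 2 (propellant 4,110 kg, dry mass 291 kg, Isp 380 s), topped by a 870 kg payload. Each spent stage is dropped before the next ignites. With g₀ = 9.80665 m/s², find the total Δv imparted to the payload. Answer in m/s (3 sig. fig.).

Ignition mass of stage 1 = 25,700+1,850 + 4,110+291 + 870 = 32,821 kg.
Stage 1: m₀ = 32,821 kg, m_f = 32,821 − 25,700 = 7,121 kg; Δv = 408×9.80665×ln(4.609) = 4001.1×1.5280 ≈ 6114 m/s.
Stage 2: m₀ = 5,271 kg, m_f = 5,271 − 4,110 = 1,161 kg; Δv = 380×9.80665×ln(4.54) = 3726.5×1.5129 ≈ 5638 m/s.
Total Δv = 6114 + 5638 = 11752 m/s.

Δv ≈ 11800 m/s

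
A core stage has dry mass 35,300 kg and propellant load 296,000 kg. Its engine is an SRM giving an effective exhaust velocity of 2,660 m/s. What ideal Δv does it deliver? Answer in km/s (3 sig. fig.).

Δv ≈ 5.96 km/s

m₀ = m_dry + m_prop = 35,300 + 296,000 = 331,300 kg.
Rocket equation: Δv = v_e · ln(m₀/m_f) = 2660.0 × ln(9.385) = 2660.0 × 2.2391 ≈ 5956.1 m/s.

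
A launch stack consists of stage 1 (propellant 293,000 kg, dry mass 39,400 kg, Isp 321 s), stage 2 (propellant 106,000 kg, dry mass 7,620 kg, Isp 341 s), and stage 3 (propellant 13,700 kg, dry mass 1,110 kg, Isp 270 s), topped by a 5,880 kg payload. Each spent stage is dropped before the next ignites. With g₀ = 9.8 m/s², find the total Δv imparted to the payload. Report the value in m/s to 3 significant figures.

Δv ≈ 11200 m/s

Ignition mass of stage 1 = 293,000+39,400 + 106,000+7,620 + 13,700+1,110 + 5,880 = 466,710 kg.
Stage 1: m₀ = 466,710 kg, m_f = 466,710 − 293,000 = 173,710 kg; Δv = 321×9.8×ln(2.687) = 3145.8×0.9883 ≈ 3109 m/s.
Stage 2: m₀ = 134,310 kg, m_f = 134,310 − 106,000 = 28,310 kg; Δv = 341×9.8×ln(4.744) = 3341.8×1.5569 ≈ 5203 m/s.
Stage 3: m₀ = 20,690 kg, m_f = 20,690 − 13,700 = 6,990 kg; Δv = 270×9.8×ln(2.96) = 2646.0×1.0852 ≈ 2871 m/s.
Total Δv = 3109 + 5203 + 2871 = 11183 m/s.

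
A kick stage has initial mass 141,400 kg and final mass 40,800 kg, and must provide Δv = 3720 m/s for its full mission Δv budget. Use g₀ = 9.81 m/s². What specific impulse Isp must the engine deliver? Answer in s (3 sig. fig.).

Isp ≈ 305 s

ln(m₀/m_f) = ln(141400/40800) = ln(3.466) = 1.2429.
v_e = Δv / ln(m₀/m_f) = 3720 / 1.2429 = 2993.0 m/s.
Isp = v_e / g₀ = 2993.0 / 9.81 = 305.1 s.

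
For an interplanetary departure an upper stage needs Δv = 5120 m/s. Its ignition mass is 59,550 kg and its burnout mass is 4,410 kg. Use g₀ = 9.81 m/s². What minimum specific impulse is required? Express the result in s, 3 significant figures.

ln(m₀/m_f) = ln(59550/4410) = ln(13.5) = 2.6029.
From the ideal rocket equation, v_e = Δv / ln(m₀/m_f) = 5120 / 2.6029 = 1967.0 m/s.
Isp = v_e / g₀ = 1967.0 / 9.81 = 200.5 s.

Isp ≈ 201 s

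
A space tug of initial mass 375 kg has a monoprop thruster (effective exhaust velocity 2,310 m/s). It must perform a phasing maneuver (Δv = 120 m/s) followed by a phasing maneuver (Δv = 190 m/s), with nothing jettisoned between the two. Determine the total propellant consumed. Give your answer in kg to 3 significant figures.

total propellant consumed ≈ 47.1 kg

After the first burn: m = 375 × exp(−120/2310.0) = 375 × 0.94938 = 356.018 kg.
After the second burn: m = 356.018 × exp(−190/2310.0) = 356.018 × 0.92104 = 327.907 kg.
Total propellant = m₀ − m_final = 375 − 327.907 = 47.093 kg.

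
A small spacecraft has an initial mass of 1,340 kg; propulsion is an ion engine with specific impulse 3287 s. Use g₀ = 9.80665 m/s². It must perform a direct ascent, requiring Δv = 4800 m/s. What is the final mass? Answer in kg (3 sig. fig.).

v_e = Isp · g₀ = 3287 × 9.80665 = 32234.5 m/s.
By the Tsiolkovsky rocket equation, m₀/m_f = exp(Δv / v_e) = exp(4800 / 32234.5) = exp(0.1489) = 1.1606.
m_f = m₀ / 1.1606 = 1,340 / 1.1606 = 1,154.58 kg.

final mass ≈ 1150 kg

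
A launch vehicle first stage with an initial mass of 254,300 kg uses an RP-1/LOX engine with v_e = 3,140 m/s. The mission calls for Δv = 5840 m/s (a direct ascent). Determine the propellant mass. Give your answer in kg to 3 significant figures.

Rocket equation: m₀/m_f = exp(Δv / v_e) = exp(5840 / 3140.0) = exp(1.8599) = 6.4229.
m_f = 254,300 / 6.4229 = 39,592.7 kg, so propellant = m₀ − m_f = 254,300 − 39,592.7 = 214,707.3 kg.

propellant mass ≈ 215000 kg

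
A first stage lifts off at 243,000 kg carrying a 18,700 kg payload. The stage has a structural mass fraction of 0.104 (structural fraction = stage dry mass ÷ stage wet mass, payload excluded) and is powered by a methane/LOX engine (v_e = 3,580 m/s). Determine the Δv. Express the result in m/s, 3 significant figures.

Stage wet mass = m₀ − payload = 243,000 − 18,700 = 224,300 kg.
Stage dry mass = ε × stage wet mass = 0.104 × 224,300 = 23,327.2 kg.
Burnout mass m_f = stage dry + payload = 23,327.2 + 18,700 = 42,027.2 kg.
Rocket equation: Δv = v_e · ln(243,000/42,027.2) = 3580.0 × ln(5.782) = 3580.0 × 1.7547 ≈ 6282 m/s.

Δv ≈ 6280 m/s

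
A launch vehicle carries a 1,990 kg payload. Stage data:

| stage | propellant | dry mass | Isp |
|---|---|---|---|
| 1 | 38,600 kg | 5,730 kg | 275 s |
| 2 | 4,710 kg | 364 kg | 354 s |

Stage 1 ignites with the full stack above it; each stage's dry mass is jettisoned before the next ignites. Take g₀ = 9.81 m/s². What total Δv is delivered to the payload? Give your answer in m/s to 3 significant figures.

Ignition mass of stage 1 = 38,600+5,730 + 4,710+364 + 1,990 = 51,394 kg.
Stage 1: m₀ = 51,394 kg, m_f = 51,394 − 38,600 = 12,794 kg; Δv = 275×9.81×ln(4.017) = 2697.8×1.3905 ≈ 3751 m/s.
Stage 2: m₀ = 7,064 kg, m_f = 7,064 − 4,710 = 2,354 kg; Δv = 354×9.81×ln(3.001) = 3472.7×1.0989 ≈ 3816 m/s.
Total Δv = 3751 + 3816 = 7567 m/s.

Δv ≈ 7570 m/s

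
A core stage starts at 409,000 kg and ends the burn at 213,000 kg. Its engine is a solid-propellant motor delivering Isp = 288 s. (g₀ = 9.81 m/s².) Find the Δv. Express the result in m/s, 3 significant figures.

v_e = Isp · g₀ = 288 × 9.81 = 2825.3 m/s.
By the Tsiolkovsky rocket equation, Δv = v_e · ln(m₀/m_f) = 2825.3 × ln(1.92) = 2825.3 × 0.6524 ≈ 1843.3 m/s.

Δv ≈ 1840 m/s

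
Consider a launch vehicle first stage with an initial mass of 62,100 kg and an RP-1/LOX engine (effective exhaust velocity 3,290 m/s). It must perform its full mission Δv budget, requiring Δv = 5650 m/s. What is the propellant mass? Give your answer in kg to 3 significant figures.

Rocket equation: m₀/m_f = exp(Δv / v_e) = exp(5650 / 3290.0) = exp(1.7173) = 5.5696.
m_f = 62,100 / 5.5696 = 11,149.8 kg, so propellant = m₀ − m_f = 62,100 − 11,149.8 = 50,950.2 kg.

propellant mass ≈ 51000 kg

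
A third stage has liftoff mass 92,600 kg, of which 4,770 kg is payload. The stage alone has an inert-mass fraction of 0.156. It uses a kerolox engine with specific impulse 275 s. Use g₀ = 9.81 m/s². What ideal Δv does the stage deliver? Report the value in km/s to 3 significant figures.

Δv ≈ 4.35 km/s

Stage wet mass = m₀ − payload = 92,600 − 4,770 = 87,830 kg.
Stage dry mass = ε × stage wet mass = 0.156 × 87,830 = 13,701.5 kg.
Burnout mass m_f = stage dry + payload = 13,701.5 + 4,770 = 18,471.5 kg.
v_e = Isp · g₀ = 275 × 9.81 = 2697.8 m/s.
Rocket equation: Δv = v_e · ln(92,600/18,471.5) = 2697.8 × ln(5.013) = 2697.8 × 1.6121 ≈ 4349 m/s.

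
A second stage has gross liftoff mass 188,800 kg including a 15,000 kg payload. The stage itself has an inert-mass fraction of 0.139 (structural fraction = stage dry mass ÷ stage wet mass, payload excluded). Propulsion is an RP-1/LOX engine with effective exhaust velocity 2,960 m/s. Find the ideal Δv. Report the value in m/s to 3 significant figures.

Stage wet mass = m₀ − payload = 188,800 − 15,000 = 173,800 kg.
Stage dry mass = ε × stage wet mass = 0.139 × 173,800 = 24,158.2 kg.
Burnout mass m_f = stage dry + payload = 24,158.2 + 15,000 = 39,158.2 kg.
By the Tsiolkovsky rocket equation, Δv = v_e · ln(188,800/39,158.2) = 2960.0 × ln(4.821) = 2960.0 × 1.5731 ≈ 4656 m/s.

Δv ≈ 4660 m/s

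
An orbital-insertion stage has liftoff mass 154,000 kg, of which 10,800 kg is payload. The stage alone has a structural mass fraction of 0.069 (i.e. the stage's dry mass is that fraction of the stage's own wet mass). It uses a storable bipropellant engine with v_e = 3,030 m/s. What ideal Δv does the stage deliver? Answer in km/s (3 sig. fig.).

Δv ≈ 6.08 km/s

Stage wet mass = m₀ − payload = 154,000 − 10,800 = 143,200 kg.
Stage dry mass = ε × stage wet mass = 0.069 × 143,200 = 9,880.8 kg.
Burnout mass m_f = stage dry + payload = 9,880.8 + 10,800 = 20,680.8 kg.
Using Δv = v_e ln(m₀/m_f): Δv = v_e · ln(154,000/20,680.8) = 3030.0 × ln(7.447) = 3030.0 × 2.0077 ≈ 6083 m/s.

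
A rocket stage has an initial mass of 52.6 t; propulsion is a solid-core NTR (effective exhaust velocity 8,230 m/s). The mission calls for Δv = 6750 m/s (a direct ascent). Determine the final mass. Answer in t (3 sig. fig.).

From the ideal rocket equation, m₀/m_f = exp(Δv / v_e) = exp(6750 / 8230.0) = exp(0.8202) = 2.2709.
m_f = m₀ / 2.2709 = 52.6 / 2.2709 = 23.1626 t.

final mass ≈ 23.2 t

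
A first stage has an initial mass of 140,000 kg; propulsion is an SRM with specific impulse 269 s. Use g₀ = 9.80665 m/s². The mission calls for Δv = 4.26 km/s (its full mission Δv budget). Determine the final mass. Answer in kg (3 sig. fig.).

final mass ≈ 27800 kg

v_e = Isp · g₀ = 269 × 9.80665 = 2638.0 m/s.
From the ideal rocket equation, m₀/m_f = exp(Δv / v_e) = exp(4260 / 2638.0) = exp(1.6149) = 5.0272.
m_f = m₀ / 5.0272 = 140,000 / 5.0272 = 27,848.5 kg.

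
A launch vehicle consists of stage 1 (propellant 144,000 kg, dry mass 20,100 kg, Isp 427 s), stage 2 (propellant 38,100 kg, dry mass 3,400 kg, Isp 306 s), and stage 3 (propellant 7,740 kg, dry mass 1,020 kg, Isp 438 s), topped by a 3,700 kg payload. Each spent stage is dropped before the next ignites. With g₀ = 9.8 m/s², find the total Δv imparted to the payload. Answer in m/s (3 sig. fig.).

Δv ≈ 12400 m/s

Ignition mass of stage 1 = 144,000+20,100 + 38,100+3,400 + 7,740+1,020 + 3,700 = 218,060 kg.
Stage 1: m₀ = 218,060 kg, m_f = 218,060 − 144,000 = 74,060 kg; Δv = 427×9.8×ln(2.944) = 4184.6×1.0799 ≈ 4519 m/s.
Stage 2: m₀ = 53,960 kg, m_f = 53,960 − 38,100 = 15,860 kg; Δv = 306×9.8×ln(3.402) = 2998.8×1.2244 ≈ 3672 m/s.
Stage 3: m₀ = 12,460 kg, m_f = 12,460 − 7,740 = 4,720 kg; Δv = 438×9.8×ln(2.64) = 4292.4×0.9707 ≈ 4167 m/s.
Total Δv = 4519 + 3672 + 4167 = 12358 m/s.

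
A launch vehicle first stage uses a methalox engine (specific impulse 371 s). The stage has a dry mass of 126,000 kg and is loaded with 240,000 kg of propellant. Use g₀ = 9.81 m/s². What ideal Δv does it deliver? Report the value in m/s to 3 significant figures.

v_e = Isp · g₀ = 371 × 9.81 = 3639.5 m/s.
m₀ = m_dry + m_prop = 126,000 + 240,000 = 366,000 kg.
Rocket equation: Δv = v_e · ln(m₀/m_f) = 3639.5 × ln(2.905) = 3639.5 × 1.0664 ≈ 3881.0 m/s.

Δv ≈ 3880 m/s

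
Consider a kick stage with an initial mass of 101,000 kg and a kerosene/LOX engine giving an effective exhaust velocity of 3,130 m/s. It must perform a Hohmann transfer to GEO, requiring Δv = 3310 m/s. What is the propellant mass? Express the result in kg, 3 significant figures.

From the ideal rocket equation, m₀/m_f = exp(Δv / v_e) = exp(3310 / 3130.0) = exp(1.0575) = 2.8792.
m_f = 101,000 / 2.8792 = 35,079.2 kg, so propellant = m₀ − m_f = 101,000 − 35,079.2 = 65,920.8 kg.

propellant mass ≈ 65900 kg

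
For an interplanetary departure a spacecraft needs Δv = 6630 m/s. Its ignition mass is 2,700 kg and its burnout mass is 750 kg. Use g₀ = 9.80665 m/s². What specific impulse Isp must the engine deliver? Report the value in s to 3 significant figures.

ln(m₀/m_f) = ln(2700/750) = ln(3.6) = 1.2809.
By the Tsiolkovsky rocket equation, v_e = Δv / ln(m₀/m_f) = 6630 / 1.2809 = 5175.9 m/s.
Isp = v_e / g₀ = 5175.9 / 9.80665 = 527.8 s.

Isp ≈ 528 s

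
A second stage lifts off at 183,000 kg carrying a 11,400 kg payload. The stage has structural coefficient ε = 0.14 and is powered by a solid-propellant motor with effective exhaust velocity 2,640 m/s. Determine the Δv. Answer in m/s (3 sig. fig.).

Δv ≈ 4340 m/s

Stage wet mass = m₀ − payload = 183,000 − 11,400 = 171,600 kg.
Stage dry mass = ε × stage wet mass = 0.14 × 171,600 = 24,024 kg.
Burnout mass m_f = stage dry + payload = 24,024 + 11,400 = 35,424 kg.
Rocket equation: Δv = v_e · ln(183,000/35,424) = 2640.0 × ln(5.166) = 2640.0 × 1.6421 ≈ 4335 m/s.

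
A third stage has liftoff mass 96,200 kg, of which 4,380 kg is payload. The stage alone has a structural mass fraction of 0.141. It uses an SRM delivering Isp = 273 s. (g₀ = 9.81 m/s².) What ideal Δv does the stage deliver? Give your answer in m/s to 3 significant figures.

Stage wet mass = m₀ − payload = 96,200 − 4,380 = 91,820 kg.
Stage dry mass = ε × stage wet mass = 0.141 × 91,820 = 12,946.6 kg.
Burnout mass m_f = stage dry + payload = 12,946.6 + 4,380 = 17,326.6 kg.
v_e = Isp · g₀ = 273 × 9.81 = 2678.1 m/s.
Using Δv = v_e ln(m₀/m_f): Δv = v_e · ln(96,200/17,326.6) = 2678.1 × ln(5.552) = 2678.1 × 1.7142 ≈ 4591 m/s.

Δv ≈ 4590 m/s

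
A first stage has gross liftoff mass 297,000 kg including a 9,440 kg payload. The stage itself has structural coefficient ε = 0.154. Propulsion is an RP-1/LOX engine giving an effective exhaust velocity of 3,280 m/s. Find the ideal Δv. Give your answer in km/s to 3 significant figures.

Stage wet mass = m₀ − payload = 297,000 − 9,440 = 287,560 kg.
Stage dry mass = ε × stage wet mass = 0.154 × 287,560 = 44,284.2 kg.
Burnout mass m_f = stage dry + payload = 44,284.2 + 9,440 = 53,724.2 kg.
Δv = v_e · ln(297,000/53,724.2) = 3280.0 × ln(5.528) = 3280.0 × 1.7099 ≈ 5608 m/s.

Δv ≈ 5.61 km/s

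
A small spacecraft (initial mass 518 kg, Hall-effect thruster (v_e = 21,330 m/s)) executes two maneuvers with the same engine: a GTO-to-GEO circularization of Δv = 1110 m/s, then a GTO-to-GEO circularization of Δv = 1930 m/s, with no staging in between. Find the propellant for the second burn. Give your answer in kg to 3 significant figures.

After the first burn: m = 518 × exp(−1110/21330.0) = 518 × 0.94929 = 491.732 kg.
After the second burn: m = 491.732 × exp(−1930/21330.0) = 491.732 × 0.91349 = 449.192 kg.
Second-burn propellant = 491.732 − 449.192 = 42.54 kg.

propellant for the second burn ≈ 42.5 kg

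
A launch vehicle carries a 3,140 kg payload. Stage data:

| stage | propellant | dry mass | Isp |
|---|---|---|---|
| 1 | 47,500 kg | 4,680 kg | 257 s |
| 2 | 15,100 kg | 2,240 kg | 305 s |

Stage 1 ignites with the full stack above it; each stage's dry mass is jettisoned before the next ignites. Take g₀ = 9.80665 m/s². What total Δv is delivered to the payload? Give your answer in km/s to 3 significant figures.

Δv ≈ 6.67 km/s

Ignition mass of stage 1 = 47,500+4,680 + 15,100+2,240 + 3,140 = 72,660 kg.
Stage 1: m₀ = 72,660 kg, m_f = 72,660 − 47,500 = 25,160 kg; Δv = 257×9.80665×ln(2.888) = 2520.3×1.0605 ≈ 2673 m/s.
Stage 2: m₀ = 20,480 kg, m_f = 20,480 − 15,100 = 5,380 kg; Δv = 305×9.80665×ln(3.807) = 2991.0×1.3368 ≈ 3998 m/s.
Total Δv = 2673 + 3998 = 6671 m/s.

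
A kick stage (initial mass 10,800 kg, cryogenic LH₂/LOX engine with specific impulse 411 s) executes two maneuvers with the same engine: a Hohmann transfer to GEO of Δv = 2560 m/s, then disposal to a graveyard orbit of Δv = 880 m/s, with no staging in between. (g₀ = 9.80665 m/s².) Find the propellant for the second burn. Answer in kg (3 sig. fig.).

v_e = Isp · g₀ = 411 × 9.80665 = 4030.5 m/s.
After the first burn: m = 10800 × exp(−2560/4030.5) = 10800 × 0.52986 = 5,722.49 kg.
After the second burn: m = 5,722.49 × exp(−880/4030.5) = 5,722.49 × 0.80386 = 4,600.08 kg.
Second-burn propellant = 5,722.49 − 4,600.08 = 1,122.41 kg.

propellant for the second burn ≈ 1120 kg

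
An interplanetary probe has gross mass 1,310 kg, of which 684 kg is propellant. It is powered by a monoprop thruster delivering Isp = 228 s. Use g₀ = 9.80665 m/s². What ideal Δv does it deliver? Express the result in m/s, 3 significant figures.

v_e = Isp · g₀ = 228 × 9.80665 = 2235.9 m/s.
m_f = m₀ − m_prop = 1,310 − 684 = 626 kg.
Δv = v_e · ln(m₀/m_f) = 2235.9 × ln(2.093) = 2235.9 × 0.7384 ≈ 1651.1 m/s.

Δv ≈ 1650 m/s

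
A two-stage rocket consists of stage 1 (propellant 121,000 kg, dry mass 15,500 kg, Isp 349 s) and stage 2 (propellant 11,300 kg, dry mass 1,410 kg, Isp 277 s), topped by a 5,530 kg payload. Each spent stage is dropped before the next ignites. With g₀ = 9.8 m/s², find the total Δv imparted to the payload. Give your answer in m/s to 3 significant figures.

Ignition mass of stage 1 = 121,000+15,500 + 11,300+1,410 + 5,530 = 154,740 kg.
Stage 1: m₀ = 154,740 kg, m_f = 154,740 − 121,000 = 33,740 kg; Δv = 349×9.8×ln(4.586) = 3420.2×1.5231 ≈ 5209 m/s.
Stage 2: m₀ = 18,240 kg, m_f = 18,240 − 11,300 = 6,940 kg; Δv = 277×9.8×ln(2.628) = 2714.6×0.9663 ≈ 2623 m/s.
Total Δv = 5209 + 2623 = 7832 m/s.

Δv ≈ 7830 m/s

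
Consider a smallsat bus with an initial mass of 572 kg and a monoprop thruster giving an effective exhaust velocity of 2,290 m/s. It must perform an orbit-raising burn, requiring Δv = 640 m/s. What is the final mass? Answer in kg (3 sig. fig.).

m₀/m_f = exp(Δv / v_e) = exp(640 / 2290.0) = exp(0.2795) = 1.3224.
m_f = m₀ / 1.3224 = 572 / 1.3224 = 432.547 kg.

final mass ≈ 433 kg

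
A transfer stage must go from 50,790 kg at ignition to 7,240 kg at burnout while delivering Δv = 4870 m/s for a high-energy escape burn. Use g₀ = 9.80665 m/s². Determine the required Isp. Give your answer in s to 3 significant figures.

Isp ≈ 255 s

ln(m₀/m_f) = ln(50790/7240) = ln(7.015) = 1.9481.
Using Δv = v_e ln(m₀/m_f): v_e = Δv / ln(m₀/m_f) = 4870 / 1.9481 = 2499.9 m/s.
Isp = v_e / g₀ = 2499.9 / 9.80665 = 254.9 s.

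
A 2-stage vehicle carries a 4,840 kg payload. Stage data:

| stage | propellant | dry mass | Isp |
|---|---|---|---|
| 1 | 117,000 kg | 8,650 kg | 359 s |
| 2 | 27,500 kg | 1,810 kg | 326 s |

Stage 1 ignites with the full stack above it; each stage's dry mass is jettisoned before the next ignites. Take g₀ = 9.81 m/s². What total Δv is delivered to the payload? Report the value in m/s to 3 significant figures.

Δv ≈ 9870 m/s

Ignition mass of stage 1 = 117,000+8,650 + 27,500+1,810 + 4,840 = 159,800 kg.
Stage 1: m₀ = 159,800 kg, m_f = 159,800 − 117,000 = 42,800 kg; Δv = 359×9.81×ln(3.734) = 3521.8×1.3174 ≈ 4640 m/s.
Stage 2: m₀ = 34,150 kg, m_f = 34,150 − 27,500 = 6,650 kg; Δv = 326×9.81×ln(5.135) = 3198.1×1.6361 ≈ 5232 m/s.
Total Δv = 4640 + 5232 = 9872 m/s.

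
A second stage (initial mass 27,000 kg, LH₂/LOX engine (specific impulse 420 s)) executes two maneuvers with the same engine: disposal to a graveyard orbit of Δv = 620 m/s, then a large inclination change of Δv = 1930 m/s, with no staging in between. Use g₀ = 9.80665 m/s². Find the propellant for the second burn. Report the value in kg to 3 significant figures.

propellant for the second burn ≈ 8690 kg

v_e = Isp · g₀ = 420 × 9.80665 = 4118.8 m/s.
After the first burn: m = 27000 × exp(−620/4118.8) = 27000 × 0.86025 = 23,226.8 kg.
After the second burn: m = 23,226.8 × exp(−1930/4118.8) = 23,226.8 × 0.62589 = 14,537.4 kg.
Second-burn propellant = 23,226.8 − 14,537.4 = 8,689.4 kg.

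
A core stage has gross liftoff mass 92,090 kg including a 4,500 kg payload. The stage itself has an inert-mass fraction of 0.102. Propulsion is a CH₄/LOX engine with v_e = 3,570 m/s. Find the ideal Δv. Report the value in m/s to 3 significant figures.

Δv ≈ 6870 m/s

Stage wet mass = m₀ − payload = 92,090 − 4,500 = 87,590 kg.
Stage dry mass = ε × stage wet mass = 0.102 × 87,590 = 8,934.18 kg.
Burnout mass m_f = stage dry + payload = 8,934.18 + 4,500 = 13,434.18 kg.
Rocket equation: Δv = v_e · ln(92,090/13,434.18) = 3570.0 × ln(6.855) = 3570.0 × 1.9250 ≈ 6872 m/s.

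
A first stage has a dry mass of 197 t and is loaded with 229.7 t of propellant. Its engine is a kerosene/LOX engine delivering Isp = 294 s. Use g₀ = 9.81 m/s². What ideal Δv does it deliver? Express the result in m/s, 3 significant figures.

v_e = Isp · g₀ = 294 × 9.81 = 2884.1 m/s.
m₀ = m_dry + m_prop = 197 + 229.7 = 426.7 t.
By the Tsiolkovsky rocket equation, Δv = v_e · ln(m₀/m_f) = 2884.1 × ln(2.166) = 2884.1 × 0.7729 ≈ 2229.1 m/s.

Δv ≈ 2230 m/s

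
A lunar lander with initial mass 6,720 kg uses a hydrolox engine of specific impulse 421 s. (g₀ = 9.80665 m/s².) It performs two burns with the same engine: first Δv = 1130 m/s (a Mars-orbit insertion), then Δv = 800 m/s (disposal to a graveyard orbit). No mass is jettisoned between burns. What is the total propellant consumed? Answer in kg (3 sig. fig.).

total propellant consumed ≈ 2510 kg

v_e = Isp · g₀ = 421 × 9.80665 = 4128.6 m/s.
After the first burn: m = 6720 × exp(−1130/4128.6) = 6720 × 0.76056 = 5,110.96 kg.
After the second burn: m = 5,110.96 × exp(−800/4128.6) = 5,110.96 × 0.82385 = 4,210.66 kg.
Total propellant = m₀ − m_final = 6720 − 4,210.66 = 2,509.34 kg.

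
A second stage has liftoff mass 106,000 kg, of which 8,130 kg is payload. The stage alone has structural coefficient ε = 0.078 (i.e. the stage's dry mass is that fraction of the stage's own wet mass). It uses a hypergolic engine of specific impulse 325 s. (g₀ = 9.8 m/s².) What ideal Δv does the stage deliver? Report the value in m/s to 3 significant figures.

Stage wet mass = m₀ − payload = 106,000 − 8,130 = 97,870 kg.
Stage dry mass = ε × stage wet mass = 0.078 × 97,870 = 7,633.86 kg.
Burnout mass m_f = stage dry + payload = 7,633.86 + 8,130 = 15,763.86 kg.
v_e = Isp · g₀ = 325 × 9.8 = 3185.0 m/s.
Δv = v_e · ln(106,000/15,763.86) = 3185.0 × ln(6.724) = 3185.0 × 1.9057 ≈ 6070 m/s.

Δv ≈ 6070 m/s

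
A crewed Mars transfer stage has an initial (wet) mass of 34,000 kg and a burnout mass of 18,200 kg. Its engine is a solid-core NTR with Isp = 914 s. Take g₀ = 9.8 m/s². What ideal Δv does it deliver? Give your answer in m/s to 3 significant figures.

v_e = Isp · g₀ = 914 × 9.8 = 8957.2 m/s.
Using Δv = v_e ln(m₀/m_f): Δv = v_e · ln(m₀/m_f) = 8957.2 × ln(1.868) = 8957.2 × 0.6249 ≈ 5597.7 m/s.

Δv ≈ 5600 m/s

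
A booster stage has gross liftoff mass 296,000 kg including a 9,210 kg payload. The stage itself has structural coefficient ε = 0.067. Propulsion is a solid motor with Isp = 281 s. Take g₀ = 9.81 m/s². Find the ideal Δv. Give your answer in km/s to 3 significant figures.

Stage wet mass = m₀ − payload = 296,000 − 9,210 = 286,790 kg.
Stage dry mass = ε × stage wet mass = 0.067 × 286,790 = 19,214.9 kg.
Burnout mass m_f = stage dry + payload = 19,214.9 + 9,210 = 28,424.9 kg.
v_e = Isp · g₀ = 281 × 9.81 = 2756.6 m/s.
Δv = v_e · ln(296,000/28,424.9) = 2756.6 × ln(10.41) = 2756.6 × 2.3431 ≈ 6459 m/s.

Δv ≈ 6.46 km/s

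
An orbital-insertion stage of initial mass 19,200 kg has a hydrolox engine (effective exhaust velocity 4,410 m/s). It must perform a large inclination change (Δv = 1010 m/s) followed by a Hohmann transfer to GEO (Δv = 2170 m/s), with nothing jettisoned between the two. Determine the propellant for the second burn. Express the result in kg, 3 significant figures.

propellant for the second burn ≈ 5930 kg

After the first burn: m = 19200 × exp(−1010/4410.0) = 19200 × 0.79531 = 15,270 kg.
After the second burn: m = 15,270 × exp(−2170/4410.0) = 15,270 × 0.61136 = 9,335.47 kg.
Second-burn propellant = 15,270 − 9,335.47 = 5,934.53 kg.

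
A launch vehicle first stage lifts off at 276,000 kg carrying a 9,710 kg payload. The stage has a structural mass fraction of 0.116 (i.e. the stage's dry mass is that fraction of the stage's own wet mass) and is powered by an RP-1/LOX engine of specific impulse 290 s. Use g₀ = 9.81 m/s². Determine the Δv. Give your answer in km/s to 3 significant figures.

Δv ≈ 5.45 km/s

Stage wet mass = m₀ − payload = 276,000 − 9,710 = 266,290 kg.
Stage dry mass = ε × stage wet mass = 0.116 × 266,290 = 30,889.6 kg.
Burnout mass m_f = stage dry + payload = 30,889.6 + 9,710 = 40,599.6 kg.
v_e = Isp · g₀ = 290 × 9.81 = 2844.9 m/s.
Using Δv = v_e ln(m₀/m_f): Δv = v_e · ln(276,000/40,599.6) = 2844.9 × ln(6.798) = 2844.9 × 1.9166 ≈ 5453 m/s.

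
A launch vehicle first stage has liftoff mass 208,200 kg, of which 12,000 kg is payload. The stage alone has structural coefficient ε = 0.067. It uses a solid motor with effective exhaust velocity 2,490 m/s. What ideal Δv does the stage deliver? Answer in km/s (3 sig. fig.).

Δv ≈ 5.26 km/s

Stage wet mass = m₀ − payload = 208,200 − 12,000 = 196,200 kg.
Stage dry mass = ε × stage wet mass = 0.067 × 196,200 = 13,145.4 kg.
Burnout mass m_f = stage dry + payload = 13,145.4 + 12,000 = 25,145.4 kg.
Δv = v_e · ln(208,200/25,145.4) = 2490.0 × ln(8.28) = 2490.0 × 2.1138 ≈ 5263 m/s.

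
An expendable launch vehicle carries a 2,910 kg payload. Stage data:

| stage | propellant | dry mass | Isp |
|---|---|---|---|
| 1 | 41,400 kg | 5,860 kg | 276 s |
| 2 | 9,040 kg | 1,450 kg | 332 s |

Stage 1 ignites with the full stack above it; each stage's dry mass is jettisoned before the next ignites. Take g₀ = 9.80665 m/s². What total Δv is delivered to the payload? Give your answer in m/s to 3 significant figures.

Δv ≈ 6760 m/s

Ignition mass of stage 1 = 41,400+5,860 + 9,040+1,450 + 2,910 = 60,660 kg.
Stage 1: m₀ = 60,660 kg, m_f = 60,660 − 41,400 = 19,260 kg; Δv = 276×9.80665×ln(3.15) = 2706.6×1.1473 ≈ 3105 m/s.
Stage 2: m₀ = 13,400 kg, m_f = 13,400 − 9,040 = 4,360 kg; Δv = 332×9.80665×ln(3.073) = 3255.8×1.1228 ≈ 3656 m/s.
Total Δv = 3105 + 3656 = 6761 m/s.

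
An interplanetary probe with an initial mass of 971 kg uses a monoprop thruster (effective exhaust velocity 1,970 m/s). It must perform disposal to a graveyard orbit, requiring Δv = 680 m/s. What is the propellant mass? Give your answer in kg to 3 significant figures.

propellant mass ≈ 283 kg

m₀/m_f = exp(Δv / v_e) = exp(680 / 1970.0) = exp(0.3452) = 1.4122.
m_f = 971 / 1.4122 = 687.58 kg, so propellant = m₀ − m_f = 971 − 687.58 = 283.42 kg.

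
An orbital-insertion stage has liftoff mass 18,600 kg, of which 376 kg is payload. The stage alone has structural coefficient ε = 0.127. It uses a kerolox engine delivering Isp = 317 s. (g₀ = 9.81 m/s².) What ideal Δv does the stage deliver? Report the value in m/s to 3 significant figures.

Δv ≈ 6010 m/s

Stage wet mass = m₀ − payload = 18,600 − 376 = 18,224 kg.
Stage dry mass = ε × stage wet mass = 0.127 × 18,224 = 2,314.45 kg.
Burnout mass m_f = stage dry + payload = 2,314.45 + 376 = 2,690.45 kg.
v_e = Isp · g₀ = 317 × 9.81 = 3109.8 m/s.
Δv = v_e · ln(18,600/2,690.45) = 3109.8 × ln(6.913) = 3109.8 × 1.9335 ≈ 6013 m/s.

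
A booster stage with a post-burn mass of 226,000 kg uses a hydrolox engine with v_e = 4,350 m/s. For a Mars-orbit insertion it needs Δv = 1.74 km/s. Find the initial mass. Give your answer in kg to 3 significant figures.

initial mass ≈ 337000 kg

m₀/m_f = exp(Δv / v_e) = exp(1740 / 4350.0) = exp(0.4000) = 1.4918.
m₀ = m_f × 1.4918 = 226,000 × 1.4918 = 337,147 kg.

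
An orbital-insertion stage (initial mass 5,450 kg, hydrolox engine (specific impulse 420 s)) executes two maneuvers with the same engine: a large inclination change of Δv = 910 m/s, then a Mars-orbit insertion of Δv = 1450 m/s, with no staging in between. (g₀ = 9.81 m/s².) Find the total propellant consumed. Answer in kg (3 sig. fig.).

total propellant consumed ≈ 2380 kg

v_e = Isp · g₀ = 420 × 9.81 = 4120.2 m/s.
After the first burn: m = 5450 × exp(−910/4120.2) = 5450 × 0.80183 = 4,369.97 kg.
After the second burn: m = 4,369.97 × exp(−1450/4120.2) = 4,369.97 × 0.70333 = 3,073.53 kg.
Total propellant = m₀ − m_final = 5450 − 3,073.53 = 2,376.47 kg.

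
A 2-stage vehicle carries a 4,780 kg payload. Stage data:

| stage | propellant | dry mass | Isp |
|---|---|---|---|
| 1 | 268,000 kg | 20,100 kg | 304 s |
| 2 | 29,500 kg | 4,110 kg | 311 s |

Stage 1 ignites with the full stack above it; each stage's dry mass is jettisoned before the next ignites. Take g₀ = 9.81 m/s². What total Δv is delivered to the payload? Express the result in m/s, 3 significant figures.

Ignition mass of stage 1 = 268,000+20,100 + 29,500+4,110 + 4,780 = 326,490 kg.
Stage 1: m₀ = 326,490 kg, m_f = 326,490 − 268,000 = 58,490 kg; Δv = 304×9.81×ln(5.582) = 2982.2×1.7195 ≈ 5128 m/s.
Stage 2: m₀ = 38,390 kg, m_f = 38,390 − 29,500 = 8,890 kg; Δv = 311×9.81×ln(4.318) = 3050.9×1.4629 ≈ 4463 m/s.
Total Δv = 5128 + 4463 = 9591 m/s.

Δv ≈ 9590 m/s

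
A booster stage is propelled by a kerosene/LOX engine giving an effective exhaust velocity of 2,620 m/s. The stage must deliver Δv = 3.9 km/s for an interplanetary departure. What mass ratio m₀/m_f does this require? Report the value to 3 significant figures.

Using Δv = v_e ln(m₀/m_f): m₀/m_f = exp(Δv / v_e) = exp(3900 / 2620.0) = exp(1.4885) = 4.4307.

mass ratio ≈ 4.43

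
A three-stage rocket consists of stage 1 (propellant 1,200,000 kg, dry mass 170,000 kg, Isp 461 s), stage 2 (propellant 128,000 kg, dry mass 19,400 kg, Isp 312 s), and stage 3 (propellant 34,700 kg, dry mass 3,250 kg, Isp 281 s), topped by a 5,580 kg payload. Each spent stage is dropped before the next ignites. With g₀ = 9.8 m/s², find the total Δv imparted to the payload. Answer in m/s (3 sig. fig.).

Ignition mass of stage 1 = 1,200,000+170,000 + 128,000+19,400 + 34,700+3,250 + 5,580 = 1,560,930 kg.
Stage 1: m₀ = 1,560,930 kg, m_f = 1,560,930 − 1,200,000 = 360,930 kg; Δv = 461×9.8×ln(4.325) = 4517.8×1.4644 ≈ 6616 m/s.
Stage 2: m₀ = 190,930 kg, m_f = 190,930 − 128,000 = 62,930 kg; Δv = 312×9.8×ln(3.034) = 3057.6×1.1099 ≈ 3394 m/s.
Stage 3: m₀ = 43,530 kg, m_f = 43,530 − 34,700 = 8,830 kg; Δv = 281×9.8×ln(4.93) = 2753.8×1.5953 ≈ 4393 m/s.
Total Δv = 6616 + 3394 + 4393 = 14403 m/s.

Δv ≈ 14400 m/s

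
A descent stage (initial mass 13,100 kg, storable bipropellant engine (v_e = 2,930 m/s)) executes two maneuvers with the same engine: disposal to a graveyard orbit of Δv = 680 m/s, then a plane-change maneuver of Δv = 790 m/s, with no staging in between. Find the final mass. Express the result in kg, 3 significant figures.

final mass ≈ 7930 kg

After the first burn: m = 13100 × exp(−680/2930.0) = 13100 × 0.79288 = 10,386.7 kg.
After the second burn: m = 10,386.7 × exp(−790/2930.0) = 10,386.7 × 0.76367 = 7,932.01 kg.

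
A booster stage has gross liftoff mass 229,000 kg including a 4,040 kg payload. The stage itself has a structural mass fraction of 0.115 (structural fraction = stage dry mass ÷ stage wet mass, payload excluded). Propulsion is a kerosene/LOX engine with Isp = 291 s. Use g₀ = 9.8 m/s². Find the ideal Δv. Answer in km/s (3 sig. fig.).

Δv ≈ 5.80 km/s

Stage wet mass = m₀ − payload = 229,000 − 4,040 = 224,960 kg.
Stage dry mass = ε × stage wet mass = 0.115 × 224,960 = 25,870.4 kg.
Burnout mass m_f = stage dry + payload = 25,870.4 + 4,040 = 29,910.4 kg.
v_e = Isp · g₀ = 291 × 9.8 = 2851.8 m/s.
Δv = v_e · ln(229,000/29,910.4) = 2851.8 × ln(7.656) = 2851.8 × 2.0355 ≈ 5805 m/s.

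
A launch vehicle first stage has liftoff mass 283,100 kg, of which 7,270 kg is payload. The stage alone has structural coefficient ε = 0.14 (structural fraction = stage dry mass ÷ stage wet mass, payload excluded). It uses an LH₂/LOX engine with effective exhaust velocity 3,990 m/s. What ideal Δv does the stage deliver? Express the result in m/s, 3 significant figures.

Δv ≈ 7260 m/s

Stage wet mass = m₀ − payload = 283,100 − 7,270 = 275,830 kg.
Stage dry mass = ε × stage wet mass = 0.14 × 275,830 = 38,616.2 kg.
Burnout mass m_f = stage dry + payload = 38,616.2 + 7,270 = 45,886.2 kg.
Δv = v_e · ln(283,100/45,886.2) = 3990.0 × ln(6.17) = 3990.0 × 1.8196 ≈ 7260 m/s.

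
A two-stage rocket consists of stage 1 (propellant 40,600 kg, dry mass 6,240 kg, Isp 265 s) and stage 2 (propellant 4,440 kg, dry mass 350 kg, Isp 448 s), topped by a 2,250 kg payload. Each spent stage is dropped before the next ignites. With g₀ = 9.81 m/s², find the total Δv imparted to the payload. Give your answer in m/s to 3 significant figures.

Δv ≈ 8020 m/s

Ignition mass of stage 1 = 40,600+6,240 + 4,440+350 + 2,250 = 53,880 kg.
Stage 1: m₀ = 53,880 kg, m_f = 53,880 − 40,600 = 13,280 kg; Δv = 265×9.81×ln(4.057) = 2599.7×1.4005 ≈ 3641 m/s.
Stage 2: m₀ = 7,040 kg, m_f = 7,040 − 4,440 = 2,600 kg; Δv = 448×9.81×ln(2.708) = 4394.9×0.9961 ≈ 4378 m/s.
Total Δv = 3641 + 4378 = 8019 m/s.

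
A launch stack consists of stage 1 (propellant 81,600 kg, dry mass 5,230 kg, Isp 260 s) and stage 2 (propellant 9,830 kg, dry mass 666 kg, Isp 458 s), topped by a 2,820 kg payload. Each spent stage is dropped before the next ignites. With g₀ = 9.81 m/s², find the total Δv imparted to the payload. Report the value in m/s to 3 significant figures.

Ignition mass of stage 1 = 81,600+5,230 + 9,830+666 + 2,820 = 100,146 kg.
Stage 1: m₀ = 100,146 kg, m_f = 100,146 − 81,600 = 18,546 kg; Δv = 260×9.81×ln(5.4) = 2550.6×1.6864 ≈ 4301 m/s.
Stage 2: m₀ = 13,316 kg, m_f = 13,316 − 9,830 = 3,486 kg; Δv = 458×9.81×ln(3.82) = 4493.0×1.3402 ≈ 6022 m/s.
Total Δv = 4301 + 6022 = 10323 m/s.

Δv ≈ 10300 m/s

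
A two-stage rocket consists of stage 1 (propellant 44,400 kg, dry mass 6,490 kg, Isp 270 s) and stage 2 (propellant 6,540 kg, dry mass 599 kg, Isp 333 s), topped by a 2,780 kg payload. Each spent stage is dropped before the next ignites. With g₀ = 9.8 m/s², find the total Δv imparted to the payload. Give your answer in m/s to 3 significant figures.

Ignition mass of stage 1 = 44,400+6,490 + 6,540+599 + 2,780 = 60,809 kg.
Stage 1: m₀ = 60,809 kg, m_f = 60,809 − 44,400 = 16,409 kg; Δv = 270×9.8×ln(3.706) = 2646.0×1.3099 ≈ 3466 m/s.
Stage 2: m₀ = 9,919 kg, m_f = 9,919 − 6,540 = 3,379 kg; Δv = 333×9.8×ln(2.935) = 3263.4×1.0769 ≈ 3514 m/s.
Total Δv = 3466 + 3514 = 6980 m/s.

Δv ≈ 6980 m/s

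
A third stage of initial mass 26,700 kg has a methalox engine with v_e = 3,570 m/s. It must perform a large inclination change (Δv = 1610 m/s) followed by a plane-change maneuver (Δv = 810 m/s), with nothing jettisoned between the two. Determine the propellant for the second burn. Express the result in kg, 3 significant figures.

propellant for the second burn ≈ 3450 kg

After the first burn: m = 26700 × exp(−1610/3570.0) = 26700 × 0.63700 = 17,007.9 kg.
After the second burn: m = 17,007.9 × exp(−810/3570.0) = 17,007.9 × 0.79701 = 13,555.5 kg.
Second-burn propellant = 17,007.9 − 13,555.5 = 3,452.4 kg.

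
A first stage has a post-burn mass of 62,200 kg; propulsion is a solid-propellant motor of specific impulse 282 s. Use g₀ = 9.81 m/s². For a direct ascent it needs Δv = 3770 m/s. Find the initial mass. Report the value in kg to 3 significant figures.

v_e = Isp · g₀ = 282 × 9.81 = 2766.4 m/s.
By the Tsiolkovsky rocket equation, m₀/m_f = exp(Δv / v_e) = exp(3770 / 2766.4) = exp(1.3628) = 3.9070.
m₀ = m_f × 3.9070 = 62,200 × 3.9070 = 243,015 kg.

initial mass ≈ 243000 kg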